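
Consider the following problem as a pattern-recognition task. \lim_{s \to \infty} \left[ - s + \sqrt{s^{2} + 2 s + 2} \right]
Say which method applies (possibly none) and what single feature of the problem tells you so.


Best approach: conjugate multiplication — infinity minus infinity with a radical in play — multiply by the conjugate so the divergences of \sqrt{s^{2} + 2 s + 2} and s annihilate.


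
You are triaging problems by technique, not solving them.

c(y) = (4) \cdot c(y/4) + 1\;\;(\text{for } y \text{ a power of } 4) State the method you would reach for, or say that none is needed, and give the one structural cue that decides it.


Technique: the master substitution — the argument contracts 4-fold per step: reindex y exponentially and solve the linear recurrence in the new index.


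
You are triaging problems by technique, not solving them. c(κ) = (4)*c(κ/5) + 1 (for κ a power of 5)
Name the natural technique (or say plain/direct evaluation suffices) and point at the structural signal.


Verdict: the master substitution — treat m = log base 5 of κ as the new clock: one recursion step advances m by one while κ scales by 5.


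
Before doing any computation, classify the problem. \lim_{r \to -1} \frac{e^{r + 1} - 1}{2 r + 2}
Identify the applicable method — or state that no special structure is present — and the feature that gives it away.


Verdict: l'Hôpital's rule (0/0) — both numerator and denominator vanish at -1: the genuine 0/0 indeterminate that l'Hôpital exists for. Expanding numerator and denominator to first order gives the same value — the rule automates exactly that.


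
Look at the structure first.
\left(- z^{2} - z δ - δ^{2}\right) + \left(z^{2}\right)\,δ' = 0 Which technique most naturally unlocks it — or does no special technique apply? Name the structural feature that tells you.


Method: the homogeneous substitution — the slope is degree-zero homogeneous: the ratio substitution v = δ/z collapses it.


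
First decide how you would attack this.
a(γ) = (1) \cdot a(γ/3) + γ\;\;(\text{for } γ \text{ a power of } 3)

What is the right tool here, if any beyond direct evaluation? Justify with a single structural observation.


Verdict: the master substitution — the argument shrinks by the factor 3, so measure the index on a logarithmic scale and the recursion becomes a shift.


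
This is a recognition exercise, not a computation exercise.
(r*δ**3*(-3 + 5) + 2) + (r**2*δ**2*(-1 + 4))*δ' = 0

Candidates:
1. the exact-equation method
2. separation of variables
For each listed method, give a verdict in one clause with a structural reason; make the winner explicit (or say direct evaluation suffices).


Best approach: the exact-equation method — equality of cross partials is the green light — assemble the potential function term by term.
- the exact-equation method — applies; the problem has the shape this method handles.
- separation of variables — no division isolates the independent variable from the unknown.


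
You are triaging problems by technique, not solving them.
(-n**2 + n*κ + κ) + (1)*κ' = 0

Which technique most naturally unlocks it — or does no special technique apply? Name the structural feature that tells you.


Diagnosis: a linear integrating factor — linear in the unknown with genuine forcing: multiply through by the exponential of the integrated coefficient and the left side closes into one derivative.


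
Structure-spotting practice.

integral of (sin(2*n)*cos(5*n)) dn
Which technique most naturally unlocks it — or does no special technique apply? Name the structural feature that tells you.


Diagnosis: a trigonometric identity — two sinusoids at different rates multiply in sin(2*n)*cos(5*n); the product-to-sum identity uncouples them.


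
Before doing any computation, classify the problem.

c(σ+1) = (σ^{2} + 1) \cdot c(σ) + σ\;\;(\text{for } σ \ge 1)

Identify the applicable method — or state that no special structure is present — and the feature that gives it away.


Best approach: a summation factor — first-order linear but the coefficient σ^{2} + 1 moves with the index — divide by the cumulative product and telescope.


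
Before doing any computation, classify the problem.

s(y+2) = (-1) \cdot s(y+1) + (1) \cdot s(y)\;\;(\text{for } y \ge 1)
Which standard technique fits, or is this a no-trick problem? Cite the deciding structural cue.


Best approach: the characteristic-root method — fixed numeric weights on consecutive terms and no forcing term added: the root method in its home territory.


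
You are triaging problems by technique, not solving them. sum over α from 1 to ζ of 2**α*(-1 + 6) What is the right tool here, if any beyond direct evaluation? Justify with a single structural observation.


Method: the geometric series formula — term-over-term division gives 2 every time — index-free ratio, geometric sum formula applies.


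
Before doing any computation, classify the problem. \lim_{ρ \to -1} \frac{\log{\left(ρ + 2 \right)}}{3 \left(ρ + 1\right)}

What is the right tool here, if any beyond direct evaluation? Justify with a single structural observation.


Technique: l'Hôpital's rule (0/0) — plug in -1: top and bottom both hit zero, so differentiate each and retry. A first-order expansion at the point is an equally standard path; the rule packages it.


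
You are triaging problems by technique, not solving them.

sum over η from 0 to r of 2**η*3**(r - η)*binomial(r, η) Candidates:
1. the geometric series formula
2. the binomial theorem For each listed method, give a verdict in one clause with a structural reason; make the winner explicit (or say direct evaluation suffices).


Technique: the binomial theorem — terms weighting binomial(r, η) against matched powers of 2 and 3 reassemble into (2 + 3)^r by the binomial theorem.
- the geometric series formula: consecutive terms are not related by a fixed multiplier.
- the binomial theorem — applies; the problem has the shape this method handles.


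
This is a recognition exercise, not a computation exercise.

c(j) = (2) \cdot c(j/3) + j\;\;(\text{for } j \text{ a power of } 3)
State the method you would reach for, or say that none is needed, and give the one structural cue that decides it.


Best approach: the master substitution — the argument contracts 3-fold per step: reindex j exponentially and solve the linear recurrence in the new index.


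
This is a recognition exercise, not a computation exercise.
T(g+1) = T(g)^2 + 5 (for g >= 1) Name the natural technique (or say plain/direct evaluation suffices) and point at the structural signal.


Verdict: no special technique — each new value is a nonlinear function of earlier ones — scaling arguments and superposition both fail.


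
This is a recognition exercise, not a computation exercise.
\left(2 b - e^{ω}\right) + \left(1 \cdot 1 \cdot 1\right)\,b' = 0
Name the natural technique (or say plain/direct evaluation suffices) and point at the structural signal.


Method: a linear integrating factor — arrange it as b' + 2·b = (the forcing term) and the integrating factor does the rest.


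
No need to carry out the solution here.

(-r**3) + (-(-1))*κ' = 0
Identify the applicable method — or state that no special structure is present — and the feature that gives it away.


Best approach: no special technique — solved for the derivative, κ never appears on the right — this is a direct integration in r, not a differential-equations problem at heart.


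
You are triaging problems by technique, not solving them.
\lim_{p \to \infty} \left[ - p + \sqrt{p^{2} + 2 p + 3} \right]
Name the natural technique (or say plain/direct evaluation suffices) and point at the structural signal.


Technique: conjugate multiplication — two divergent pieces with a minus sign between them and a radical in the mix: rationalize \sqrt{p^{2} + 2 p + 3} - p before any limit law applies.


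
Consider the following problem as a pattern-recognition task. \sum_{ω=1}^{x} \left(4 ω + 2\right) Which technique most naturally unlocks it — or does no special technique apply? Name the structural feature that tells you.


Best approach: no special technique — with only polynomial terms in ω present, the classical sum-of-powers identities are all you need.


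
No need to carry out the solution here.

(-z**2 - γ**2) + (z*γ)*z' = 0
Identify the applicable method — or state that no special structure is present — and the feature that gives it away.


Best approach: the homogeneous substitution — solved for the derivative, the right side is unchanged under scaling γ and z together — it depends only on the ratio z/γ, so substitute a single ratio variable. A Bernoulli substitution is a fair alternative on this equation directly; the homogeneous reading takes it as given.


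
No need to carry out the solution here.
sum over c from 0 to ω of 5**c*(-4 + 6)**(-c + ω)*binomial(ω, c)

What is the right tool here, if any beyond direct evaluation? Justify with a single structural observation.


Verdict: the binomial theorem — the binomial coefficients weight matched powers of 5 and (-4 + 6), which is exactly the expansion of a binomial power.


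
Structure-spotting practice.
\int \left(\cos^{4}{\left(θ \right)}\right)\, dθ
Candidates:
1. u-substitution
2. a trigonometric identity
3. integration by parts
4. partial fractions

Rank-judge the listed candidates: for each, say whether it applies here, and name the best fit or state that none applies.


Best approach: a trigonometric identity — \cos^{4}{\left(θ \right)} carries an even exponent — trade it for double-angle cosines before integrating.
- u-substitution — no subexpression of the integrand pairs with its own derivative as a factor — individual terms may offer their own substitutions, but any change of variable covering the whole integral would have to be constructed from outside the expression.
- a trigonometric identity: yes, a natural case for it.
- integration by parts — not the fit here: there is no polynomial factor to ladder down — parts can still close the trigonometric product by recursion, though the identity rewrite is the direct route.
- partial fractions: the expression is not a ratio of polynomials that decomposes further.


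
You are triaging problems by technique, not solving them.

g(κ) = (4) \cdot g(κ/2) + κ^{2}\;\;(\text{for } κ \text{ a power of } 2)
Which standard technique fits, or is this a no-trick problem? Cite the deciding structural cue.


Method: the master substitution — the argument contracts 2-fold per step: reindex κ exponentially and solve the linear recurrence in the new index.


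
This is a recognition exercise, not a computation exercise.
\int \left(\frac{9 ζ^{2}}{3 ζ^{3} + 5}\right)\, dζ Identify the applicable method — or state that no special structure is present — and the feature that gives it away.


Technique: u-substitution — the only nontrivial dependence routes through 3 ζ^{3} + 5, whose derivative supplies the leftover factor up to a constant multiple — u = 3 ζ^{3} + 5 flattens it.


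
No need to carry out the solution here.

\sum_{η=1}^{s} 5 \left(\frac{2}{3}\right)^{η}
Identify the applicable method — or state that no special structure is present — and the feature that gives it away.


Method: the geometric series formula — term-over-term division gives \frac{2}{3} every time — index-free ratio, geometric sum formula applies.


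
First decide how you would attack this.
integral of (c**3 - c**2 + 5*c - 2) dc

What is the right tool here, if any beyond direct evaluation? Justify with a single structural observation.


Diagnosis: no special technique — every term is a constant multiple of a power of c; term-wise power-rule integration needs no preliminary transformation.


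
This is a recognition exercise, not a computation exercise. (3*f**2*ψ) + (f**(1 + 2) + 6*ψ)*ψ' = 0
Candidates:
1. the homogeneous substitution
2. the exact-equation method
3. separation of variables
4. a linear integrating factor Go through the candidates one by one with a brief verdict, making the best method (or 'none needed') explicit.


Verdict: the exact-equation method — because the two cross partials coincide, the form is conservative as written — recover its potential in (f, ψ).
- the homogeneous substitution: the slope does not depend on the ratio of the variables alone.
- the exact-equation method — a fit — the right tool for this form.
- separation of variables: no division isolates the independent variable from the unknown.
- a linear integrating factor: a nonlinear term in the unknown puts this outside the integrating-factor template.


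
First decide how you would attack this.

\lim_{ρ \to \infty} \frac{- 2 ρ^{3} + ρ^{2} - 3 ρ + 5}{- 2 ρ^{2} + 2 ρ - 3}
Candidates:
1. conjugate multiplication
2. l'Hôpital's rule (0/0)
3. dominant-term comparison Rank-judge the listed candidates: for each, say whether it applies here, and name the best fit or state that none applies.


Technique: dominant-term comparison — divide through by the highest power of ρ; every lower-order term dies and the dominant terms decide the limit.
- conjugate multiplication: no divergent radical difference is present for a conjugate pair to cancel.
- l'Hôpital's rule (0/0): as a single quotient the expression runs to ∞/∞ at the limit point — an at-infinity form of the rule would apply, though the leading-growth comparison is the direct reading.
- dominant-term comparison — yes — fits the structure here.


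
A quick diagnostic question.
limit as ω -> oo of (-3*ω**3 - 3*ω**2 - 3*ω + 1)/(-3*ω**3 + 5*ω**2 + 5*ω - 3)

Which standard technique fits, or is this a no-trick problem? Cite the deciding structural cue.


Method: dominant-term comparison — as ω grows, only the highest-degree terms matter — compare leading terms and read the limit off. Viewed as a single quotient this is an ∞/∞ form — an at-infinity application of l'Hôpital's rule would also resolve it; comparing leading growth reads the answer without differentiating.


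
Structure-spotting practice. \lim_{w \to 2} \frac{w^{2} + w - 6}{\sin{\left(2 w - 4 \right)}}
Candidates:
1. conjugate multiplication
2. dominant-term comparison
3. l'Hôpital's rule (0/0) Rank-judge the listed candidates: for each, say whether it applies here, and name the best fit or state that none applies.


Best approach: l'Hôpital's rule (0/0) — plug in 2: top and bottom both hit zero, so differentiate each and retry. Known elementary limits would finish this too — the rule just bypasses the case analysis.
- conjugate multiplication: multiplying by a conjugate would not remove any indeterminacy here.
- dominant-term comparison — no dominant-degree comparison decides it.
- l'Hôpital's rule (0/0): a fit — the right tool for this form.


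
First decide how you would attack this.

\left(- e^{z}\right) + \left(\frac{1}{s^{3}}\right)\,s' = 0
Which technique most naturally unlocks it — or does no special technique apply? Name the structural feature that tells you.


Technique: separation of variables — solved for the derivative, the right side splits multiplicatively into a function of each variable alone — divide and integrate each side. The cross-partial test also passes here (vacuously, each side single-variable); the potential-function route would work, separation is simply more immediate.


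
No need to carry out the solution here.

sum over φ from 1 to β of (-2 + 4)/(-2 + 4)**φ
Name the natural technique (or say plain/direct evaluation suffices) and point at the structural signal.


Diagnosis: the geometric series formula — consecutive terms stand in a fixed index-free ratio — the geometric sum formula closes it.


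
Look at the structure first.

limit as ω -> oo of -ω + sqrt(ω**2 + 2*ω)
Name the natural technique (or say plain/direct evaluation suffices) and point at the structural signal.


Method: conjugate multiplication — the difference sqrt(ω**2 + 2*ω) - ω is an ∞ − ∞ stalemate; its conjugate partner breaks the tie.


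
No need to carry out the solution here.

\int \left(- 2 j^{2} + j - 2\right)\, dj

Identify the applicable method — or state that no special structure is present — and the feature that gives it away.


Technique: no special technique — a term-by-term power-rule job in j; no substitution or rearrangement earns its keep here.


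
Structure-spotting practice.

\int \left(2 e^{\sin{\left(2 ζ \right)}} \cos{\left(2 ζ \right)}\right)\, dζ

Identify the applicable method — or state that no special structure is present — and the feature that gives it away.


Best approach: u-substitution — collected, the integrand has one factor that is, up to a constant, the derivative of an inner expression the rest depends on — substitute for that inner expression.


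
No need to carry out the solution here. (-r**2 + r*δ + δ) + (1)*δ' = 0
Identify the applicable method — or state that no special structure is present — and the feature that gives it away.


Best approach: a linear integrating factor — the unknown enters only to the first power against a nonzero forcing term — the integrating-factor template applies directly.


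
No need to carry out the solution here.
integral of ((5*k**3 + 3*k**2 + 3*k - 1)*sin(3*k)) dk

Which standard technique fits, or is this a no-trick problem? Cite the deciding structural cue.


Diagnosis: integration by parts — 5*k**3 + 3*k**2 + 3*k - 1 dies after finitely many derivatives while sin(3*k) cycles under integration — the tabular/parts setup.


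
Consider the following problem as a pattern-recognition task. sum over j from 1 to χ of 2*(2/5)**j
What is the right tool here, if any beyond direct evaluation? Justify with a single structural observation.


Best approach: the geometric series formula — check a ratio of consecutive terms: it is 2/5, independent of the index, so the geometric formula closes the sum.


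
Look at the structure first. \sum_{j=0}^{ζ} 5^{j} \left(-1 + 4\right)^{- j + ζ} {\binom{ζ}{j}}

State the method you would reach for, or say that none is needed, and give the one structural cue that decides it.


Technique: the binomial theorem — binomial coefficients against complementary powers of 5 and (-1 + 4): recognize the binomial expansion and resum.


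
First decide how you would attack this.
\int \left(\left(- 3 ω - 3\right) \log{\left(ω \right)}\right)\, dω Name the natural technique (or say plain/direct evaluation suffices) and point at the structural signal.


Method: integration by parts — the logarithm \log{\left(ω \right)} has no power-rule antiderivative to read off directly, but its derivative is algebraic — so differentiate \log{\left(ω \right)} and integrate the polynomial factor - 3 ω - 3.


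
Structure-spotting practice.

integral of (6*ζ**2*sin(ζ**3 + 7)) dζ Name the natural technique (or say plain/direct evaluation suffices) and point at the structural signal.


Best approach: u-substitution — structure check: outer function, inner expression ζ**3 + 7, inner derivative as a factor — the classic u = ζ**3 + 7 pattern.


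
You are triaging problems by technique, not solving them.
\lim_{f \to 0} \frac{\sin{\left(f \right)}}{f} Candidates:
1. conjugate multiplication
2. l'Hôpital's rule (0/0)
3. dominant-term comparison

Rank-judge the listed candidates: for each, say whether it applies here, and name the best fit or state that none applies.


Verdict: l'Hôpital's rule (0/0) — plug in 0: top and bottom both hit zero, so differentiate each and retry. Known elementary limits would finish this too — the rule just bypasses the case analysis.
- conjugate multiplication: multiplying by a conjugate would not remove any indeterminacy here.
- l'Hôpital's rule (0/0): a fit — the right tool for this form.
- dominant-term comparison: no dominant power emerges to decide the limit by degree comparison.


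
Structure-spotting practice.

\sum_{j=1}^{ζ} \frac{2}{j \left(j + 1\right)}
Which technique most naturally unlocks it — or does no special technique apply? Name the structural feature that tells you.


Method: telescoping — one partial-fraction pass turns \frac{2}{j \left(j + 1\right)} into a shifted difference, and shifted differences telescope.


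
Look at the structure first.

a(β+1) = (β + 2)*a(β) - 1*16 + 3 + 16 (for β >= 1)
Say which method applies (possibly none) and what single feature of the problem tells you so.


Verdict: a summation factor — the coefficient β + 2 drifts with the index, so no fixed root exists; normalizing by the cumulative product telescopes it.


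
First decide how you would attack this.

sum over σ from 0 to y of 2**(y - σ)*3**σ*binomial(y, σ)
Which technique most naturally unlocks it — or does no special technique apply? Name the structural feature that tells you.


Verdict: the binomial theorem — the summand is term σ of a binomial expansion in 3 and 2; the whole sum is a single power.


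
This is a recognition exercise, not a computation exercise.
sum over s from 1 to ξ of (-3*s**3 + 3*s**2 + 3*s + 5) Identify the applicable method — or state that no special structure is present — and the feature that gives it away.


Verdict: no special technique — no cancellation, no constant ratio, no binomial weights — just polynomial terms summed directly.


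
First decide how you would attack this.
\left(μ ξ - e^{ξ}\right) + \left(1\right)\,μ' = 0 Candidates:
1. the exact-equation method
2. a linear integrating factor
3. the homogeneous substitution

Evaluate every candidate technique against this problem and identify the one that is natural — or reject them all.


Diagnosis: a linear integrating factor — the unknown enters only to the first power against a nonzero forcing term — the integrating-factor template applies directly.
- the exact-equation method — the mixed-partials test fails on this split — it is not an exact differential as presented.
- a linear integrating factor — applies; the problem has the shape this method handles.
- the homogeneous substitution — the slope changes under joint rescaling, failing the degree-zero test.


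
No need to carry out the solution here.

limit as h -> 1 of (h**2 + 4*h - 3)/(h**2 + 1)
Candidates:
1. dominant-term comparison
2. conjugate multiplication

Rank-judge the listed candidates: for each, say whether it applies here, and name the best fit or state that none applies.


Verdict: no special technique — no vanishing denominator and no indeterminate clash at the point — evaluation is immediate.
- dominant-term comparison — this limit is not decided by comparing leading-term growth at infinity.
- conjugate multiplication: there are no radicals in tension whose conjugate would simplify matters.


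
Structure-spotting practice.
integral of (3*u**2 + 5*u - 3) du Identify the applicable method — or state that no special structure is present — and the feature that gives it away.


Verdict: no special technique — every term is a constant multiple of a power of u; term-wise power-rule integration needs no preliminary transformation.


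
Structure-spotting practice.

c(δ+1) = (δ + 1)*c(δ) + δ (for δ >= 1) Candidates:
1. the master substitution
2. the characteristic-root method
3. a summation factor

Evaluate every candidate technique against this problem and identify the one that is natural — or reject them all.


Best approach: a summation factor — the coefficient δ + 1 drifts with the index, so no fixed root exists; normalizing by the cumulative product telescopes it.
- the master substitution — the recursion shifts the index rather than dividing it.
- the characteristic-root method: an index-dependent weight blocks the pure exponential ansatz.
- a summation factor: applicable, and directly so.


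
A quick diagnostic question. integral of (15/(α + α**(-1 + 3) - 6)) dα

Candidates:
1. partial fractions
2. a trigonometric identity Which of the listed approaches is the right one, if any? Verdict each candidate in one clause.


Technique: partial fractions — the bottom, (α + α**(-1 + 3) - 6), comes apart into simple factors, and a proper rational function over split factors decomposes.
- partial fractions — a fit — the right tool for this form.
- a trigonometric identity: there is no trigonometric structure at all — the integrand carries no sine or cosine to rewrite.


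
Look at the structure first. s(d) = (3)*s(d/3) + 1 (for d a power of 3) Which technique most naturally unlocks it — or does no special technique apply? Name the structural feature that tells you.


Diagnosis: the master substitution — the index is divided (d/3), not shifted — substitute d = 3^m to straighten it into a shift recurrence.


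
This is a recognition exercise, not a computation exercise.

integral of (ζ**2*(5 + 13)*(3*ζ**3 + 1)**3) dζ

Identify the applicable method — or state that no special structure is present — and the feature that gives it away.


Diagnosis: u-substitution — collected, the integrand has one factor that is, up to a constant, the derivative of an inner expression the rest depends on — substitute for that inner expression. Nothing stops a full expansion here — the substitution simply spares the algebra.


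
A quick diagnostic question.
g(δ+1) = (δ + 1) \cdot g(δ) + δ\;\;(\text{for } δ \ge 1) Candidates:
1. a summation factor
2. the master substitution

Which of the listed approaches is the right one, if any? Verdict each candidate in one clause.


Diagnosis: a summation factor — first-order, linear, moving coefficient δ + 1: the discrete analogue of an integrating factor handles it.
- a summation factor: applicable, and directly so.
- the master substitution — the recursion shifts the index rather than dividing it.


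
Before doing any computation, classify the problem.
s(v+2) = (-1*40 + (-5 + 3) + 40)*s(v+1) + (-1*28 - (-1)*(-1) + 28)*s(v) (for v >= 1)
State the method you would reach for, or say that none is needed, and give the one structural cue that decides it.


Verdict: the characteristic-root method — the recurrence is linear and homogeneous with constant coefficients, so the ansatz r^v turns it into a polynomial equation for r.


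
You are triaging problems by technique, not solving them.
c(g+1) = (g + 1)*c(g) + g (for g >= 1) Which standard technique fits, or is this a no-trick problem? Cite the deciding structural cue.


Method: a summation factor — because the multiplier g + 1 is index-dependent, divide through by its running product and sum the resulting differences.


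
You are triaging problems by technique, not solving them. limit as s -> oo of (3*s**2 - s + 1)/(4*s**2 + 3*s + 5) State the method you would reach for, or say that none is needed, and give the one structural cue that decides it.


Technique: dominant-term comparison — divide through by the highest power of s; every lower-order term dies and the dominant terms decide the limit. Differentiating the expression as a single quotient would eventually settle it as well; matching dominant growth settles it immediately.


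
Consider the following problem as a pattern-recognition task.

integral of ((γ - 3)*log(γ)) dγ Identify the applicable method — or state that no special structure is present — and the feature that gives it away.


Technique: integration by parts — the presence of log(γ) against a polynomial factor is the standard differentiate-the-log setup.


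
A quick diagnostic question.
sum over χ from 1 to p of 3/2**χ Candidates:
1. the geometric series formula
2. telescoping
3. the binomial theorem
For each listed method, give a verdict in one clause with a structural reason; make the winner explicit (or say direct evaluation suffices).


Diagnosis: the geometric series formula — consecutive terms stand in a fixed index-free ratio — the geometric sum formula closes it.
- the geometric series formula — yes, a natural case for it.
- telescoping — neither a shifted-difference shape nor integer-spaced poles are present.
- the binomial theorem: no binomial coefficients pair up with complementary powers here.


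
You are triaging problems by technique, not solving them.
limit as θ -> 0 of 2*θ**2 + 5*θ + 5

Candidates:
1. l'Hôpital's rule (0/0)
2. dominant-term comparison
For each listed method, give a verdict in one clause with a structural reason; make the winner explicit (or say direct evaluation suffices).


Verdict: no special technique — nothing blocks direct substitution at 0: plug in and finish.
- l'Hôpital's rule (0/0) — evaluation at the point is determinate, so the rule has nothing to repair.
- dominant-term comparison — leading-power comparison does not apply to this form.


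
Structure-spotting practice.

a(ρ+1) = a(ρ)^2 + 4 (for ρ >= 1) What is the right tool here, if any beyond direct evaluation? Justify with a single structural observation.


Diagnosis: no special technique — each new value is a nonlinear function of earlier ones — scaling arguments and superposition both fail.


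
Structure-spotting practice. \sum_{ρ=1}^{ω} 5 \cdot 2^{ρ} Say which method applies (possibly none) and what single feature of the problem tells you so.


Best approach: the geometric series formula — each summand is the previous one scaled by 2; that constant multiplier is itself the geometric structure.


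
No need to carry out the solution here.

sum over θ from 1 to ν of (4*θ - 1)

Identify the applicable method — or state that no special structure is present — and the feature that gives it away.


Technique: no special technique — every summand is a constant multiple of a power of θ — apply the standard power-sum identities one degree at a time.


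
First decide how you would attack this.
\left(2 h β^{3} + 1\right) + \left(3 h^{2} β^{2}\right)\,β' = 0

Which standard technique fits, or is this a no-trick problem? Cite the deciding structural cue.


Best approach: the exact-equation method — the cross partial derivatives of 2 h β^{3} + 1 and 3 h^{2} β^{2} agree, so the left side is the total differential of one potential in h and β.


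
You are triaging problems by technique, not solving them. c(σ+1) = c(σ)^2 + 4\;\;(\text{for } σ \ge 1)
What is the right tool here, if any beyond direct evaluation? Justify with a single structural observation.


Diagnosis: no special technique — nonlinear feedback in the recursion rules out every root- or factor-based technique.


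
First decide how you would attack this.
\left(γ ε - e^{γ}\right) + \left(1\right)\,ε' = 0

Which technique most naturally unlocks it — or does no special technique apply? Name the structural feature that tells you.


Verdict: a linear integrating factor — the equation is linear in ε with coefficient γ; multiplying by the integrating factor exp(∫γ) makes the left side a perfect derivative.


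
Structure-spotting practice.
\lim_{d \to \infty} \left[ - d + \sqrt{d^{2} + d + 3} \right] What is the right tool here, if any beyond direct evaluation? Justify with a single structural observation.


Verdict: conjugate multiplication — divergence minus divergence hides a finite answer — expose it by pairing \sqrt{d^{2} + d + 3} - d with its conjugate.


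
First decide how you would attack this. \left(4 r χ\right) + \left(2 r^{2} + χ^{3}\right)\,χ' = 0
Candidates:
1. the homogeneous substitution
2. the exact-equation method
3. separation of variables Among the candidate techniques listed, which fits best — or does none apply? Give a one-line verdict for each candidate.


Method: the exact-equation method — d/dχ of 4 r χ equals d/dr of 2 r^{2} + χ^{3}: the form is a total differential of one potential — integrate it exactly.
- the homogeneous substitution — the ratio of the variables does not determine the slope.
- the exact-equation method — applies; the problem has the shape this method handles.
- separation of variables — no algebra isolates the independent variable on one side and the unknown on the other.


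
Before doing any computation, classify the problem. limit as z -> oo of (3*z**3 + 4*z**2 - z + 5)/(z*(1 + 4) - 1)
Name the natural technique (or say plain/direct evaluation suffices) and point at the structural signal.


Technique: dominant-term comparison — growth-rate triage: the leading powers of z decide the limit, everything else is noise. Viewed as a single quotient this is an ∞/∞ form — an at-infinity application of l'Hôpital's rule would also resolve it; comparing leading growth reads the answer without differentiating.


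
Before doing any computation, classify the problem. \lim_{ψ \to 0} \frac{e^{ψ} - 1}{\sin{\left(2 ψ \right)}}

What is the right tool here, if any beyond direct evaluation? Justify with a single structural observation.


Verdict: l'Hôpital's rule (0/0) — both numerator and denominator vanish at 0: the genuine 0/0 indeterminate that l'Hôpital exists for. One could equally expand both pieces locally and compare leading terms; the rule does that in one stroke.


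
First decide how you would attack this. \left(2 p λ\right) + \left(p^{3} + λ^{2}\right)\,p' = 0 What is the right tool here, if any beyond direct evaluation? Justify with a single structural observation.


Method: the exact-equation method — the mixed-partials test passes for 2 p λ and p^{3} + λ^{2}, so a potential function exists as presented.


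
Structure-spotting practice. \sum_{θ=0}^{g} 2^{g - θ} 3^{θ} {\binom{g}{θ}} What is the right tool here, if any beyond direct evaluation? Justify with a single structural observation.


Technique: the binomial theorem — the binomial coefficients weight matched powers of 3 and 2, which is exactly the expansion of a binomial power.


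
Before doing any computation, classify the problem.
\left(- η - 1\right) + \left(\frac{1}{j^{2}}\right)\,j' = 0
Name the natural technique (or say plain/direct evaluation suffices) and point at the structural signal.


Verdict: separation of variables — solved for the derivative, the right side splits multiplicatively into a function of each variable alone — divide and integrate each side. The equation is exact as it stands too — a potential function exists — though separation reads the split structure directly.


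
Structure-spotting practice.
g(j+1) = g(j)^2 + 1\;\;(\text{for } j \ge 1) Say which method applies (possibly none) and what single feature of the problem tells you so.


Technique: no special technique — the recurrence is nonlinear in the sequence terms; no linear-recurrence method fits it as written — one iterates or studies it directly.


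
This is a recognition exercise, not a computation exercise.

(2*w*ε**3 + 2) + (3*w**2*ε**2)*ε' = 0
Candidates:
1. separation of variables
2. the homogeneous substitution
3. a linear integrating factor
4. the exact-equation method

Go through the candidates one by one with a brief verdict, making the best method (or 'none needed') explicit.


Diagnosis: the exact-equation method — equality of cross partials is the green light — assemble the potential function term by term.
- separation of variables: the two dependences are entangled, not a clean product of one-variable pieces.
- the homogeneous substitution — solved for the derivative, the right side changes under joint scaling of the two variables.
- a linear integrating factor: the unknown enters nonlinearly (through a power, a denominator, or a transcendental function), which the linear integrating-factor recipe cannot absorb as-is — any repair would come from a preliminary substitution, not the factor.
- the exact-equation method: a fit — the right tool for this form.


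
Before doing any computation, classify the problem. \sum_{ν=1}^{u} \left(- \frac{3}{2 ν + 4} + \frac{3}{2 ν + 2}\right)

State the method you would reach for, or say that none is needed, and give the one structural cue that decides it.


Method: telescoping — each term adds \frac{3}{2 ν + 2} and subtracts the same expression advanced one index; that subtracted piece cancels against the next term's added copy — only the boundary terms survive.


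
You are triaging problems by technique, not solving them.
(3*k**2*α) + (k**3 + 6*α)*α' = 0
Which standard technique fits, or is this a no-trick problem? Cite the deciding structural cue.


Technique: the exact-equation method — this form is already the differential of something: the matching mixed partials of 3*k**2*α and k**3 + 6*α prove it.


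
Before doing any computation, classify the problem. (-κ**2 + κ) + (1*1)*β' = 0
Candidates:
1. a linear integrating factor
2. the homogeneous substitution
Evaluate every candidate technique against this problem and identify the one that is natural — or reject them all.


Best approach: no special technique — solved for the derivative, β never appears on the right — this is a direct integration in κ, not a differential-equations problem at heart.
- a linear integrating factor: with the unknown absent the integrating factor is a formality; direct integration is the working structure.
- the homogeneous substitution: the slope does not depend on the ratio of the variables alone.


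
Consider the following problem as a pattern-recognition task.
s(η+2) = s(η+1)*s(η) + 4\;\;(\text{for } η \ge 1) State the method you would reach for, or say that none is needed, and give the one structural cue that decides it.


Verdict: no special technique — each new value is a nonlinear function of earlier ones — scaling arguments and superposition both fail.


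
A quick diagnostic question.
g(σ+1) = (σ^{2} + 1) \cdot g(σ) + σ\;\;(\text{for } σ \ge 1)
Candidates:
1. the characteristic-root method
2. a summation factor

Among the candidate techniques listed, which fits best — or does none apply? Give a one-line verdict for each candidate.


Best approach: a summation factor — because the multiplier σ^{2} + 1 is index-dependent, divide through by its running product and sum the resulting differences.
- the characteristic-root method: an index-dependent weight blocks the pure exponential ansatz.
- a summation factor — a fit — the right tool for this form.


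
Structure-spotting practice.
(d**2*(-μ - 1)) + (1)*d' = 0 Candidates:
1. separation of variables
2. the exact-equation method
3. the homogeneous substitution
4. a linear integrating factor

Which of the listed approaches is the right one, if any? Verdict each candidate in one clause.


Best approach: separation of variables — all dependence on the two variables factors apart, the defining separable shape.
- separation of variables — applies; the problem has the shape this method handles.
- the exact-equation method: no potential function has this form as its differential, as written.
- the homogeneous substitution — the slope changes under joint rescaling, failing the degree-zero test.
- a linear integrating factor — a nonlinear term in the unknown puts this outside the integrating-factor template.


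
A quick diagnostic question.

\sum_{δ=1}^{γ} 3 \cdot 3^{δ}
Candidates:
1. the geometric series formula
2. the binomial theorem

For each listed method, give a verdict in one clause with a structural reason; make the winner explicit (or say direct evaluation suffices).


Verdict: the geometric series formula — consecutive terms stand in a fixed index-free ratio — the geometric sum formula closes it.
- the geometric series formula: a fit — the right tool for this form.
- the binomial theorem: no binomial coefficients pair up with complementary powers here.


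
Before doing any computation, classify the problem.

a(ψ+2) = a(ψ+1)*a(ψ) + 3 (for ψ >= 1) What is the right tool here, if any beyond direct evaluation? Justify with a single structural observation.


Best approach: no special technique — the map from one term to the next is curved, not linear, so linear closed-form machinery does not attach.
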